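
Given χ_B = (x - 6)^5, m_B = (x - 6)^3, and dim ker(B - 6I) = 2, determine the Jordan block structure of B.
Jordan blocks: (6, 3), (6, 2)

λ = 6: algebraic multiplicity 5 (exponent in χ_B), largest block size 3 (exponent in m_B), 2 blocks (geometric multiplicity). These force block sizes [3, 2].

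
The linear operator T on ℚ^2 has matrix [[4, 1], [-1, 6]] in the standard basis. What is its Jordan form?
J = [[5, 1], [0, 5]]

The characteristic polynomial is det(xI - A) = (x - 5)^2, so the eigenvalues are 5 (algebraic multiplicity 2).

For λ = 5: rank(A - 5I) = 1, rank((A - 5I)^2) = 0. The eigenspace has dimension 2 - 1 = 1, so there is 1 Jordan block; the rank sequence gives block sizes [2].

Assembling the blocks gives the Jordan form J above.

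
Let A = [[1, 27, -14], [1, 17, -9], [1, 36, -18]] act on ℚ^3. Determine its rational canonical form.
The invariant factors of A (the non-unit diagonal entries of the Smith normal form of xI - A over ℚ[x]) are (x + 1)(x^2 - x + 5), each dividing the next. The characteristic polynomial is their product, (x + 1)(x^2 - x + 5).

The rational canonical form is the block-diagonal matrix of companion matrices C(f_i):
R = [[0, 0, -5], [1, 0, -4], [0, 1, 0]].

Note the characteristic polynomial does not split into linear factors over ℚ, so A has no Jordan form over ℚ; the rational canonical form exists over any field.

R = [[0, 0, -5], [1, 0, -4], [0, 1, 0]]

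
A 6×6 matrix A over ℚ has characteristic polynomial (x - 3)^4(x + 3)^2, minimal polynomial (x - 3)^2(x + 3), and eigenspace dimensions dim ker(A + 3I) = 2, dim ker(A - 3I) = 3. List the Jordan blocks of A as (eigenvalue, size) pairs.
λ = -3: algebraic multiplicity 2 (exponent in χ_A), largest block size 1 (exponent in m_A), 2 blocks (geometric multiplicity). These force block sizes [1, 1].
λ = 3: algebraic multiplicity 4 (exponent in χ_A), largest block size 2 (exponent in m_A), 3 blocks (geometric multiplicity). These force block sizes [2, 1, 1].

Jordan blocks: (-3, 1), (-3, 1), (3, 2), (3, 1), (3, 1)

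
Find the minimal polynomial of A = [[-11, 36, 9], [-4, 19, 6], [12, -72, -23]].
m_A(x) = (x + 5)^2

The characteristic polynomial factors as (x + 5)^3. The minimal polynomial is ∏(x - λ)^{k_λ} where k_λ is the size of the largest Jordan block at λ.

For λ = -5: rank(A + 5I) = 1, and the largest Jordan block has size 2 (the smallest k with rank((A + 5I)^k) = rank((A + 5I)^(k+1))).

So m_A(x) = (x + 5)^2.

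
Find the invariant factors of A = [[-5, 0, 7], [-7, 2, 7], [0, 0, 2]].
The Jordan structure of A has elementary divisors (x + 5), (x - 2), (x - 2). Arranging the block sizes at each eigenvalue in decreasing order and taking row products gives the invariant factors.

Invariant factors (smallest first, each dividing the next): x - 2, (x - 2)(x + 5).

Check: the last factor (x - 2)(x + 5) is the minimal polynomial, and the product (x - 2)^2(x + 5) is the characteristic polynomial.

x - 2, (x - 2)(x + 5)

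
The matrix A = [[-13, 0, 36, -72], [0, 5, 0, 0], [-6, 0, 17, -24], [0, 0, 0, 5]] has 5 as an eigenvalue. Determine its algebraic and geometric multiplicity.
The characteristic polynomial is (x - 5)^3(x + 1), so the factor x - 5 appears with exponent 3: the algebraic multiplicity is 3.

rank(A - 5I) = 1, so the eigenspace has dimension 4 - 1 = 3: the geometric multiplicity is 3.

algebraic multiplicity 3, geometric multiplicity 3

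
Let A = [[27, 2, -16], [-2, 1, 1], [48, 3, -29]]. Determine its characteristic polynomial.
χ_A(x) = (x - 2)^2(x + 5)

xI - A = [[x - 27, -2, 16], [2, x - 1, -1], [-48, -3, x + 29]].

Expanding det(xI - A) along the first row:
det(xI - A) = + (x - 27)·det([[x - 1, -1], [-3, x + 29]]) - (-2)·det([[2, -1], [-48, x + 29]]) + (16)·det([[2, x - 1], [-48, -3]]).

Evaluating gives χ_A(x) = x^3 + x^2 - 16x + 20 = (x - 2)^2(x + 5).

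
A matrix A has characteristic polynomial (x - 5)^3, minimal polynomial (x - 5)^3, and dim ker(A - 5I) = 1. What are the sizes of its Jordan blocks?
λ = 5: algebraic multiplicity 3 (exponent in χ_A), largest block size 3 (exponent in m_A), 1 block (geometric multiplicity). This forces block sizes [3].

Jordan blocks: (5, 3)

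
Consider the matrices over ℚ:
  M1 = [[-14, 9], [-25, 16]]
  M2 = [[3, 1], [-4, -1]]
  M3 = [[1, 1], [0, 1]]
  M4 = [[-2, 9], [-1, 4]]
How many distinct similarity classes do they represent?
1 class: {M1, M2, M3, M4}

Characteristic polynomials: χ_{M1} = (x - 1)^2, χ_{M2} = (x - 1)^2, χ_{M3} = (x - 1)^2, χ_{M4} = (x - 1)^2.

{M1, M2, M3, M4}: invariant factors (x - 1)^2.

Matrices are similar if and only if their invariant-factor lists agree; the partition into similarity classes is {M1, M2, M3, M4}.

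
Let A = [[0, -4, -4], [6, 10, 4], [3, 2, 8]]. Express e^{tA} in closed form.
A has Jordan form J = [[6, 1, 0], [0, 6, 0], [0, 0, 6]] with A = PJP^{-1}, so e^{tA} = P e^{tJ} P^{-1}.

For a Jordan block J_k(λ), e^{tJ_k(λ)} = e^{λt} · (I + tN + t^2 N^2/2! + ... + t^{k-1} N^{k-1}/(k-1)!) where N is the nilpotent superdiagonal part.

Assembling the blocks and conjugating back gives the entries of e^{tA} as shown above.

e^{tA} = [[(1 - 6*t)*e^{6*t}, -4*t*e^{6*t}, -4*t*e^{6*t}], [6*t*e^{6*t}, (4*t + 1)*e^{6*t}, 4*t*e^{6*t}], [3*t*e^{6*t}, 2*t*e^{6*t}, (2*t + 1)*e^{6*t}]]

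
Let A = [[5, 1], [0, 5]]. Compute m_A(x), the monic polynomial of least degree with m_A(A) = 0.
m_A(x) = (x - 5)^2

The characteristic polynomial factors as (x - 5)^2. The minimal polynomial is ∏(x - λ)^{k_λ} where k_λ is the size of the largest Jordan block at λ.

For λ = 5: rank(A - 5I) = 1, and the largest Jordan block has size 2 (the smallest k with rank((A - 5I)^k) = rank((A - 5I)^(k+1))).

So m_A(x) = (x - 5)^2.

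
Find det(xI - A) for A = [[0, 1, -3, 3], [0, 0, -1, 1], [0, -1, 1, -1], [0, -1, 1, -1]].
χ_A(x) = x^4

xI - A = [[x, -1, 3, -3], [0, x, 1, -1], [0, 1, x - 1, 1], [0, 1, -1, x + 1]].

Expanding det(xI - A) along the first row:
det(xI - A) = + (x)·det([[x, 1, -1], [1, x - 1, 1], [1, -1, x + 1]]) - (-1)·det([[0, 1, -1], [0, x - 1, 1], [0, -1, x + 1]]) + (3)·det([[0, x, -1], [0, 1, 1], [0, 1, x + 1]]) - (-3)·det([[0, x, 1], [0, 1, x - 1], [0, 1, -1]]).

Evaluating gives χ_A(x) = x^4.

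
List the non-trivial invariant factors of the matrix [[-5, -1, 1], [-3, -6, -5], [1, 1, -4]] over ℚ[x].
(x + 5)^3

The Jordan structure of A has elementary divisors (x + 5)^3. Arranging the block sizes at each eigenvalue in decreasing order and taking row products gives the invariant factors.

Invariant factors (smallest first, each dividing the next): (x + 5)^3.

Check: the last factor (x + 5)^3 is the minimal polynomial, and the product (x + 5)^3 is the characteristic polynomial.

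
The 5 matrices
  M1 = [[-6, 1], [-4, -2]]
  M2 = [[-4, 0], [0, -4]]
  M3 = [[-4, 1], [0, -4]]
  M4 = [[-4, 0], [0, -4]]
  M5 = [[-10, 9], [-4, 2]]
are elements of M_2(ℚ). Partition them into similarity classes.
2 classes: {M1, M3, M5}, {M2, M4}

Characteristic polynomials: χ_{M1} = (x + 4)^2, χ_{M2} = (x + 4)^2, χ_{M3} = (x + 4)^2, χ_{M4} = (x + 4)^2, χ_{M5} = (x + 4)^2.

{M1, M3, M5}: invariant factors (x + 4)^2.

{M2, M4}: invariant factors x + 4, x + 4.

Matrices are similar if and only if their invariant-factor lists agree; the partition into similarity classes is {M1, M3, M5}, {M2, M4}.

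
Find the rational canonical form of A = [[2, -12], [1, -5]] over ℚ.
The invariant factors of A (the non-unit diagonal entries of the Smith normal form of xI - A over ℚ[x]) are (x + 1)(x + 2), each dividing the next. The characteristic polynomial is their product, (x + 1)(x + 2).

The rational canonical form is the block-diagonal matrix of companion matrices C(f_i):
R = [[0, -2], [1, -3]].

R = [[0, -2], [1, -3]]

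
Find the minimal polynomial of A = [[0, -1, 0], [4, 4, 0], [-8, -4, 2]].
m_A(x) = (x - 2)^2

The characteristic polynomial factors as (x - 2)^3. The minimal polynomial is ∏(x - λ)^{k_λ} where k_λ is the size of the largest Jordan block at λ.

For λ = 2: rank(A - 2I) = 1, and the largest Jordan block has size 2 (the smallest k with rank((A - 2I)^k) = rank((A - 2I)^(k+1))).

So m_A(x) = (x - 2)^2.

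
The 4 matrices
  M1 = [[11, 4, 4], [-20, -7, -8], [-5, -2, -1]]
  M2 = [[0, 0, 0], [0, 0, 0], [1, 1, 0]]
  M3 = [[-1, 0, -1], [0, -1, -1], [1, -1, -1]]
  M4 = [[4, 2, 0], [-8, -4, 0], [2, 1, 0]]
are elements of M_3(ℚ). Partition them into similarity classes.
Characteristic polynomials: χ_{M1} = (x - 1)^3, χ_{M2} = x^3, χ_{M3} = (x + 1)^3, χ_{M4} = x^3.

{M1}: invariant factors x - 1, (x - 1)^2.

{M2, M4}: invariant factors x, x^2.

{M3}: invariant factors (x + 1)^3.

Matrices are similar if and only if their invariant-factor lists agree; the partition into similarity classes is {M1}, {M2, M4}, {M3}.

3 classes: {M1}, {M2, M4}, {M3}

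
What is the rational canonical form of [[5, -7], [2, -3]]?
R = [[0, 1], [1, 2]]

The invariant factors of A (the non-unit diagonal entries of the Smith normal form of xI - A over ℚ[x]) are x^2 - 2x - 1, each dividing the next. The characteristic polynomial is their product, x^2 - 2x - 1.

The rational canonical form is the block-diagonal matrix of companion matrices C(f_i):
R = [[0, 1], [1, 2]].

Note the characteristic polynomial does not split into linear factors over ℚ, so A has no Jordan form over ℚ; the rational canonical form exists over any field.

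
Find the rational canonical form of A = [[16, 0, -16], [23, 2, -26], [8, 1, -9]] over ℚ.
The invariant factors of A (the non-unit diagonal entries of the Smith normal form of xI - A over ℚ[x]) are (x - 4)^2(x - 1), each dividing the next. The characteristic polynomial is their product, (x - 4)^2(x - 1).

The rational canonical form is the block-diagonal matrix of companion matrices C(f_i):
R = [[0, 0, 16], [1, 0, -24], [0, 1, 9]].

R = [[0, 0, 16], [1, 0, -24], [0, 1, 9]]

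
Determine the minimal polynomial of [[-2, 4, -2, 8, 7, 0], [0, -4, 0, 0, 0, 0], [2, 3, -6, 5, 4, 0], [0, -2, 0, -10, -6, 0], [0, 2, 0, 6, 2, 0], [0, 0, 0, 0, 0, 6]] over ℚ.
m_A(x) = (x - 6)(x + 4)^2

The characteristic polynomial factors as (x - 6)(x + 4)^5. The minimal polynomial is ∏(x - λ)^{k_λ} where k_λ is the size of the largest Jordan block at λ.

For λ = -4: rank(A + 4I) = 3, and the largest Jordan block has size 2 (the smallest k with rank((A + 4I)^k) = rank((A + 4I)^(k+1))).
For λ = 6: rank(A - 6I) = 5, and the largest Jordan block has size 1 (the smallest k with rank((A - 6I)^k) = rank((A - 6I)^(k+1))).

So m_A(x) = (x - 6)(x + 4)^2.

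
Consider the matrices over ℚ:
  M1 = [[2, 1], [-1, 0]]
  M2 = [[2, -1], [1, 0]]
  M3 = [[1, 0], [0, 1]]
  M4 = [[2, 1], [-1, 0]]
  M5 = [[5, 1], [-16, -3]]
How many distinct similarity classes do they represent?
2 classes: {M1, M2, M4, M5}, {M3}

Characteristic polynomials: χ_{M1} = (x - 1)^2, χ_{M2} = (x - 1)^2, χ_{M3} = (x - 1)^2, χ_{M4} = (x - 1)^2, χ_{M5} = (x - 1)^2.

{M1, M2, M4, M5}: invariant factors (x - 1)^2.

{M3}: invariant factors x - 1, x - 1.

Matrices are similar if and only if their invariant-factor lists agree; the partition into similarity classes is {M1, M2, M4, M5}, {M3}.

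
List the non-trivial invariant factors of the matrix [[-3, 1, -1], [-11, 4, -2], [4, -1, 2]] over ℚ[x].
The Jordan structure of A has elementary divisors (x - 1)^3. Arranging the block sizes at each eigenvalue in decreasing order and taking row products gives the invariant factors.

Invariant factors (smallest first, each dividing the next): (x - 1)^3.

Check: the last factor (x - 1)^3 is the minimal polynomial, and the product (x - 1)^3 is the characteristic polynomial.

(x - 1)^3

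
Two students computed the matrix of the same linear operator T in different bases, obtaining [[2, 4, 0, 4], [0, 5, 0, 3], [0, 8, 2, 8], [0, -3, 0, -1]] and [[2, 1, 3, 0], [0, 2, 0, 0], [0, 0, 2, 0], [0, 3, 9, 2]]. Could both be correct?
Two matrices over a field are similar if and only if they have the same invariant factors.

Both A and B have characteristic polynomial (x - 2)^4 and minimal polynomial (x - 2)^2. Computing further, both have invariant factors x - 2, x - 2, (x - 2)^2. Hence A and B are similar.

Yes.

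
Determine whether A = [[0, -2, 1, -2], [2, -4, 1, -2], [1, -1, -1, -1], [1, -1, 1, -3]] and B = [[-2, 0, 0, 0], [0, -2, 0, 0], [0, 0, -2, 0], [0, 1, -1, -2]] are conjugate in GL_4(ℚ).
Both have characteristic polynomial (x + 2)^4, but the minimal polynomial of A is (x + 2)^3 while the minimal polynomial of B is (x + 2)^2. The minimal polynomial is a similarity invariant, so A and B are not similar.

No.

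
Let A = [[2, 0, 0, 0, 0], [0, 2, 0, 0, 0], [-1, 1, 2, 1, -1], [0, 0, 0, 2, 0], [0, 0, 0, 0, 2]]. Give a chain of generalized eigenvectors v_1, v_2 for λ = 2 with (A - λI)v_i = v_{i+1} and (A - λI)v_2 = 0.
v_1 = [[0, 1, 0, 0, 0]]^T, v_2 = [[0, 0, 1, 0, 0]]^T

We seek v_1 ∈ ker((A - 2I)^2) \ ker(A - 2I), then set v_{i+1} = (A - 2I) v_i.

One such chain is v_1 = [[0, 1, 0, 0, 0]]^T, v_2 = [[0, 0, 1, 0, 0]]^T. Check: (A - 2I) v_2 = [[0, 0, 0, 0, 0]]^T = 0.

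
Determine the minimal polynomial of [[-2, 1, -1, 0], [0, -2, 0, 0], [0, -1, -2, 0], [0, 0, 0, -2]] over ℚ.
m_A(x) = (x + 2)^3

The characteristic polynomial factors as (x + 2)^4. The minimal polynomial is ∏(x - λ)^{k_λ} where k_λ is the size of the largest Jordan block at λ.

For λ = -2: rank(A + 2I) = 2, and the largest Jordan block has size 3 (the smallest k with rank((A + 2I)^k) = rank((A + 2I)^(k+1))).

So m_A(x) = (x + 2)^3.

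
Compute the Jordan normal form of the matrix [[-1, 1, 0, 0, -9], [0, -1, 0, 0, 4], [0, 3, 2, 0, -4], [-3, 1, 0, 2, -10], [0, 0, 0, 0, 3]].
The characteristic polynomial is det(xI - A) = (x - 3)(x - 2)^2(x + 1)^2, so the eigenvalues are -1 (algebraic multiplicity 2), 2 (algebraic multiplicity 2), 3 (algebraic multiplicity 1).

For λ = -1: rank(A + I) = 4, rank((A + I)^2) = 3. The eigenspace has dimension 5 - 4 = 1, so there is 1 Jordan block; the rank sequence gives block sizes [2].

For λ = 2: rank(A - 2I) = 3. The eigenspace has dimension 5 - 3 = 2, so there are 2 Jordan blocks; the rank sequence gives block sizes [1, 1].

For λ = 3: algebraic multiplicity 1 gives one 1×1 block.

Assembling the blocks gives the Jordan form J above.

J = [[-1, 1, 0, 0, 0], [0, -1, 0, 0, 0], [0, 0, 2, 0, 0], [0, 0, 0, 2, 0], [0, 0, 0, 0, 3]]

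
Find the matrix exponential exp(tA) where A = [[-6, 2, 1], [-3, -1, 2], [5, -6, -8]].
A has Jordan form J = [[-5, 1, 0], [0, -5, 1], [0, 0, -5]] with A = PJP^{-1}, so e^{tA} = P e^{tJ} P^{-1}.

For a Jordan block J_k(λ), e^{tJ_k(λ)} = e^{λt} · (I + tN + t^2 N^2/2! + ... + t^{k-1} N^{k-1}/(k-1)!) where N is the nilpotent superdiagonal part.

Assembling the blocks and conjugating back gives the entries of e^{tA} as shown above.

e^{tA} = [[(1 - t)*e^{-5*t}, 2*t*e^{-5*t}, t*e^{-5*t}], [t*(t - 6)*e^{-5*t}/2, (-t^2 + 4*t + 1)*e^{-5*t}, t*(4 - t)*e^{-5*t}/2], [t*(5 - t)*e^{-5*t}, 2*t*(t - 3)*e^{-5*t}, (t^2 - 3*t + 1)*e^{-5*t}]]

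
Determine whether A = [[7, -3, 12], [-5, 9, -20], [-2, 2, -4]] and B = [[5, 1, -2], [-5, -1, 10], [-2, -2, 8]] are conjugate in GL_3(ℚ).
Yes.

Two matrices over a field are similar if and only if they have the same invariant factors.

Both A and B have characteristic polynomial (x - 4)^3 and minimal polynomial (x - 4)^2. Computing further, both have invariant factors x - 4, (x - 4)^2. Hence A and B are similar.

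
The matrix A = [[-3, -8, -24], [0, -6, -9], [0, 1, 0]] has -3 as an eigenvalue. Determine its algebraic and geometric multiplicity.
algebraic multiplicity 3, geometric multiplicity 2

The characteristic polynomial is (x + 3)^3, so the factor x + 3 appears with exponent 3: the algebraic multiplicity is 3.

rank(A + 3I) = 1, so the eigenspace has dimension 3 - 1 = 2: the geometric multiplicity is 2.

Since 2 < 3, A is not diagonalizable.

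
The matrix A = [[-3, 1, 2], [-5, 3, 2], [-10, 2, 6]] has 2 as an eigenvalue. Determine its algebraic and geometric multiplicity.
algebraic multiplicity 3, geometric multiplicity 2

The characteristic polynomial is (x - 2)^3, so the factor x - 2 appears with exponent 3: the algebraic multiplicity is 3.

rank(A - 2I) = 1, so the eigenspace has dimension 3 - 1 = 2: the geometric multiplicity is 2.

Since 2 < 3, A is not diagonalizable.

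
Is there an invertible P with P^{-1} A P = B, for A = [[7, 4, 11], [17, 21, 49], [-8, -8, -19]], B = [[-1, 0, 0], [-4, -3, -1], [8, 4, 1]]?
trace(A) = 9 but trace(B) = -3. The trace is a similarity invariant, so A and B are not similar.

No.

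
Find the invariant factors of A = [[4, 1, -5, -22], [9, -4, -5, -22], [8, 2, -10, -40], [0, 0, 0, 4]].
The Jordan structure of A has elementary divisors (x + 5)^2, x, (x - 4). Arranging the block sizes at each eigenvalue in decreasing order and taking row products gives the invariant factors.

Invariant factors (smallest first, each dividing the next): x(x - 4)(x + 5)^2.

Check: the last factor x(x - 4)(x + 5)^2 is the minimal polynomial, and the product x(x - 4)(x + 5)^2 is the characteristic polynomial.

x(x - 4)(x + 5)^2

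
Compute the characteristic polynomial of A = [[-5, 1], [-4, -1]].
χ_A(x) = (x + 3)^2

xI - A = [[x + 5, -1], [4, x + 1]].

Expanding det(xI - A) along the first row:
det(xI - A) = + (x + 5)·det([[x + 1]]) - (-1)·det([[4]]).

Evaluating gives χ_A(x) = x^2 + 6x + 9 = (x + 3)^2.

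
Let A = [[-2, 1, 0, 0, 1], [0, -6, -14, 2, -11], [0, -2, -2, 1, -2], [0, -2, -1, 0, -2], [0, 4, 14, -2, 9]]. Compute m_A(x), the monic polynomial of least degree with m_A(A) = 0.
The characteristic polynomial factors as (x - 5)(x + 1)^2(x + 2)^2. The minimal polynomial is ∏(x - λ)^{k_λ} where k_λ is the size of the largest Jordan block at λ.

For λ = -2: rank(A + 2I) = 4, and the largest Jordan block has size 2 (the smallest k with rank((A + 2I)^k) = rank((A + 2I)^(k+1))).
For λ = -1: rank(A + I) = 4, and the largest Jordan block has size 2 (the smallest k with rank((A + I)^k) = rank((A + I)^(k+1))).
For λ = 5: rank(A - 5I) = 4, and the largest Jordan block has size 1 (the smallest k with rank((A - 5I)^k) = rank((A - 5I)^(k+1))).

So m_A(x) = (x - 5)(x + 1)^2(x + 2)^2.

m_A(x) = (x - 5)(x + 1)^2(x + 2)^2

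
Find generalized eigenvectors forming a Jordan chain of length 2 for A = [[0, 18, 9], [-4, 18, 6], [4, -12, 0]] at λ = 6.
v_1 = [[1, 1, -1]]^T, v_2 = [[3, 2, -2]]^T

We seek v_1 ∈ ker((A - 6I)^2) \ ker(A - 6I), then set v_{i+1} = (A - 6I) v_i.

One such chain is v_1 = [[1, 1, -1]]^T, v_2 = [[3, 2, -2]]^T. Check: (A - 6I) v_2 = [[0, 0, 0]]^T = 0.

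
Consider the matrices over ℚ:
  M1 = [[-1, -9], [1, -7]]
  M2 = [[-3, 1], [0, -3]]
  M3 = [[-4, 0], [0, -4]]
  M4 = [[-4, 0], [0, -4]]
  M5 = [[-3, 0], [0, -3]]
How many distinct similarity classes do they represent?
4 classes: {M1}, {M2}, {M3, M4}, {M5}

Characteristic polynomials: χ_{M1} = (x + 4)^2, χ_{M2} = (x + 3)^2, χ_{M3} = (x + 4)^2, χ_{M4} = (x + 4)^2, χ_{M5} = (x + 3)^2.

{M1}: invariant factors (x + 4)^2.

{M2}: invariant factors (x + 3)^2.

{M3, M4}: invariant factors x + 4, x + 4.

{M5}: invariant factors x + 3, x + 3.

Matrices are similar if and only if their invariant-factor lists agree; the partition into similarity classes is {M1}, {M2}, {M3, M4}, {M5}.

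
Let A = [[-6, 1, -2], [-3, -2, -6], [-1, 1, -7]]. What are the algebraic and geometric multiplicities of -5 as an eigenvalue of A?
The characteristic polynomial is (x + 5)^3, so the factor x + 5 appears with exponent 3: the algebraic multiplicity is 3.

rank(A + 5I) = 1, so the eigenspace has dimension 3 - 1 = 2: the geometric multiplicity is 2.

Since 2 < 3, A is not diagonalizable.

algebraic multiplicity 3, geometric multiplicity 2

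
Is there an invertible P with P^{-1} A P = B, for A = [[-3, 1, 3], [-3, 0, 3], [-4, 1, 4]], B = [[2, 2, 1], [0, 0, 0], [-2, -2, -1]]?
Both have characteristic polynomial x^2(x - 1), but the minimal polynomial of A is x^2(x - 1) while the minimal polynomial of B is x(x - 1). The minimal polynomial is a similarity invariant, so A and B are not similar.

No.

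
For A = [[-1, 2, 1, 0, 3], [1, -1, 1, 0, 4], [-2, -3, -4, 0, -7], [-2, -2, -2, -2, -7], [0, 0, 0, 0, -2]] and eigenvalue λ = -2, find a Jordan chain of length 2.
We seek v_1 ∈ ker((A + 2I)^2) \ ker(A + 2I), then set v_{i+1} = (A + 2I) v_i.

One such chain is v_1 = [[3, 1, -8, -3, 1]]^T, v_2 = [[0, 0, 0, 1, 0]]^T. Check: (A + 2I) v_2 = [[0, 0, 0, 0, 0]]^T = 0.

v_1 = [[3, 1, -8, -3, 1]]^T, v_2 = [[0, 0, 0, 1, 0]]^T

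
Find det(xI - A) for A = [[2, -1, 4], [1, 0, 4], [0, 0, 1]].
xI - A = [[x - 2, 1, -4], [-1, x, -4], [0, 0, x - 1]].

Expanding det(xI - A) along the first row:
det(xI - A) = + (x - 2)·det([[x, -4], [0, x - 1]]) - (1)·det([[-1, -4], [0, x - 1]]) + (-4)·det([[-1, x], [0, 0]]).

Evaluating gives χ_A(x) = x^3 - 3x^2 + 3x - 1 = (x - 1)^3.

χ_A(x) = (x - 1)^3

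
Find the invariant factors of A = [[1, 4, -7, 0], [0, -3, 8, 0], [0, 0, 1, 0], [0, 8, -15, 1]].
x - 1, (x - 1)^2(x + 3)

The Jordan structure of A has elementary divisors (x + 3), (x - 1)^2, (x - 1). Arranging the block sizes at each eigenvalue in decreasing order and taking row products gives the invariant factors.

Invariant factors (smallest first, each dividing the next): x - 1, (x - 1)^2(x + 3).

Check: the last factor (x - 1)^2(x + 3) is the minimal polynomial, and the product (x - 1)^3(x + 3) is the characteristic polynomial.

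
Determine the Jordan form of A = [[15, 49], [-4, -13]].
The characteristic polynomial is det(xI - A) = (x - 1)^2, so the eigenvalues are 1 (algebraic multiplicity 2).

For λ = 1: rank(A - I) = 1, rank((A - I)^2) = 0. The eigenspace has dimension 2 - 1 = 1, so there is 1 Jordan block; the rank sequence gives block sizes [2].

Assembling the blocks gives the Jordan form J above.

J = [[1, 1], [0, 1]]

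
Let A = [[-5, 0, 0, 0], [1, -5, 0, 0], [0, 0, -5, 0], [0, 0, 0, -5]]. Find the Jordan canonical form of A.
The characteristic polynomial is det(xI - A) = (x + 5)^4, so the eigenvalues are -5 (algebraic multiplicity 4).

For λ = -5: rank(A + 5I) = 1, rank((A + 5I)^2) = 0. The eigenspace has dimension 4 - 1 = 3, so there are 3 Jordan blocks; the rank sequence gives block sizes [2, 1, 1].

Assembling the blocks gives the Jordan form J above.

J = [[-5, 1, 0, 0], [0, -5, 0, 0], [0, 0, -5, 0], [0, 0, 0, -5]]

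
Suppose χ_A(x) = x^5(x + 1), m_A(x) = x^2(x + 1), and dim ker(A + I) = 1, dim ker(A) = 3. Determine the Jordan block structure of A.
Jordan blocks: (-1, 1), (0, 2), (0, 2), (0, 1)

λ = -1: algebraic multiplicity 1 (exponent in χ_A), largest block size 1 (exponent in m_A), 1 block (geometric multiplicity). This forces block sizes [1].
λ = 0: algebraic multiplicity 5 (exponent in χ_A), largest block size 2 (exponent in m_A), 3 blocks (geometric multiplicity). These force block sizes [2, 2, 1].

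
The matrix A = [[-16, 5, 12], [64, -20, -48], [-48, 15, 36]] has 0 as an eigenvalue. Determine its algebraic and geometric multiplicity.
algebraic multiplicity 3, geometric multiplicity 2

The characteristic polynomial is x^3, so the factor x appears with exponent 3: the algebraic multiplicity is 3.

rank(A) = 1, so the eigenspace has dimension 3 - 1 = 2: the geometric multiplicity is 2.

Since 2 < 3, A is not diagonalizable.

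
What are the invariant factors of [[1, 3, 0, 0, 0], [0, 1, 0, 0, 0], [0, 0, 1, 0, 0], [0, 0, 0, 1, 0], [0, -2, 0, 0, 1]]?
The Jordan structure of A has elementary divisors (x - 1)^2, (x - 1), (x - 1), (x - 1). Arranging the block sizes at each eigenvalue in decreasing order and taking row products gives the invariant factors.

Invariant factors (smallest first, each dividing the next): x - 1, x - 1, x - 1, (x - 1)^2.

Check: the last factor (x - 1)^2 is the minimal polynomial, and the product (x - 1)^5 is the characteristic polynomial.

x - 1, x - 1, x - 1, (x - 1)^2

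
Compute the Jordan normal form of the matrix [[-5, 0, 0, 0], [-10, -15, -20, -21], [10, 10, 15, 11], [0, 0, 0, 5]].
The characteristic polynomial is det(xI - A) = (x - 5)^2(x + 5)^2, so the eigenvalues are -5 (algebraic multiplicity 2), 5 (algebraic multiplicity 2).

For λ = -5: rank(A + 5I) = 2. The eigenspace has dimension 4 - 2 = 2, so there are 2 Jordan blocks; the rank sequence gives block sizes [1, 1].

For λ = 5: rank(A - 5I) = 3, rank((A - 5I)^2) = 2. The eigenspace has dimension 4 - 3 = 1, so there is 1 Jordan block; the rank sequence gives block sizes [2].

Assembling the blocks gives the Jordan form J above.

J = [[-5, 0, 0, 0], [0, -5, 0, 0], [0, 0, 5, 1], [0, 0, 0, 5]]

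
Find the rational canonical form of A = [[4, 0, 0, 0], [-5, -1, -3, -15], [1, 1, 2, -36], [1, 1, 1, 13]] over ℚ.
R = [[4, 0, 0, 0], [0, 0, 0, 100], [0, 1, 0, -65], [0, 0, 1, 14]]

The invariant factors of A (the non-unit diagonal entries of the Smith normal form of xI - A over ℚ[x]) are x - 4, (x - 5)^2(x - 4), each dividing the next. The characteristic polynomial is their product, (x - 5)^2(x - 4)^2.

The rational canonical form is the block-diagonal matrix of companion matrices C(f_i):
R = [[4, 0, 0, 0], [0, 0, 0, 100], [0, 1, 0, -65], [0, 0, 1, 14]].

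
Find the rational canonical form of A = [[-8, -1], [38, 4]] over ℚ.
R = [[0, -6], [1, -4]]

The invariant factors of A (the non-unit diagonal entries of the Smith normal form of xI - A over ℚ[x]) are x^2 + 4x + 6, each dividing the next. The characteristic polynomial is their product, x^2 + 4x + 6.

The rational canonical form is the block-diagonal matrix of companion matrices C(f_i):
R = [[0, -6], [1, -4]].

Note the characteristic polynomial does not split into linear factors over ℚ, so A has no Jordan form over ℚ; the rational canonical form exists over any field.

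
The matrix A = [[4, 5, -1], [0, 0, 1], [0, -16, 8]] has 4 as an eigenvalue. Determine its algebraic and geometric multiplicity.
The characteristic polynomial is (x - 4)^3, so the factor x - 4 appears with exponent 3: the algebraic multiplicity is 3.

rank(A - 4I) = 2, so the eigenspace has dimension 3 - 2 = 1: the geometric multiplicity is 1.

Since 1 < 3, A is not diagonalizable.

algebraic multiplicity 3, geometric multiplicity 1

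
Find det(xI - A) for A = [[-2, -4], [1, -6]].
χ_A(x) = (x + 4)^2

xI - A = [[x + 2, 4], [-1, x + 6]].

Expanding det(xI - A) along the first row:
det(xI - A) = + (x + 2)·det([[x + 6]]) - (4)·det([[-1]]).

Evaluating gives χ_A(x) = x^2 + 8x + 16 = (x + 4)^2.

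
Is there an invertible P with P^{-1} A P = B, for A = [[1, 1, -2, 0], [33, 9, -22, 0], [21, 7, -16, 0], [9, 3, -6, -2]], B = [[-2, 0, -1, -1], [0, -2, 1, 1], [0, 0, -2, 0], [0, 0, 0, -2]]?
Yes.

Two matrices over a field are similar if and only if they have the same invariant factors.

Both A and B have characteristic polynomial (x + 2)^4 and minimal polynomial (x + 2)^2. Computing further, both have invariant factors x + 2, x + 2, (x + 2)^2. Hence A and B are similar.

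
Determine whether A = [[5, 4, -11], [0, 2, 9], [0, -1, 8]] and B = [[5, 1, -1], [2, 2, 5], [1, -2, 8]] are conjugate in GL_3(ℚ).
Yes.

Two matrices over a field are similar if and only if they have the same invariant factors.

Both A and B have characteristic polynomial (x - 5)^3 and minimal polynomial (x - 5)^3. Computing further, both have invariant factors (x - 5)^3. Hence A and B are similar.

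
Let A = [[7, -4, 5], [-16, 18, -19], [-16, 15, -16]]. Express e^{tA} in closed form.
e^{tA} = [[(4*t + 1)*e^{3*t}, t*(-t - 8)*e^{3*t}/2, t*(t + 10)*e^{3*t}/2], [-16*t*e^{3*t}, (2*t^2 + 15*t + 1)*e^{3*t}, t*(-2*t - 19)*e^{3*t}], [-16*t*e^{3*t}, t*(2*t + 15)*e^{3*t}, (-2*t^2 - 19*t + 1)*e^{3*t}]]

A has Jordan form J = [[3, 1, 0], [0, 3, 1], [0, 0, 3]] with A = PJP^{-1}, so e^{tA} = P e^{tJ} P^{-1}.

For a Jordan block J_k(λ), e^{tJ_k(λ)} = e^{λt} · (I + tN + t^2 N^2/2! + ... + t^{k-1} N^{k-1}/(k-1)!) where N is the nilpotent superdiagonal part.

Assembling the blocks and conjugating back gives the entries of e^{tA} as shown above.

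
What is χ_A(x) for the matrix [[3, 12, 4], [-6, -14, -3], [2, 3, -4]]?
xI - A = [[x - 3, -12, -4], [6, x + 14, 3], [-2, -3, x + 4]].

Expanding det(xI - A) along the first row:
det(xI - A) = + (x - 3)·det([[x + 14, 3], [-3, x + 4]]) - (-12)·det([[6, 3], [-2, x + 4]]) + (-4)·det([[6, x + 14], [-2, -3]]).

Evaluating gives χ_A(x) = x^3 + 15x^2 + 75x + 125 = (x + 5)^3.

χ_A(x) = (x + 5)^3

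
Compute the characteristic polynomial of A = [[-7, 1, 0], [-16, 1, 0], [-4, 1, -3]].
xI - A = [[x + 7, -1, 0], [16, x - 1, 0], [4, -1, x + 3]].

Expanding det(xI - A) along the first row:
det(xI - A) = + (x + 7)·det([[x - 1, 0], [-1, x + 3]]) - (-1)·det([[16, 0], [4, x + 3]]) + (0)·det([[16, x - 1], [4, -1]]).

Evaluating gives χ_A(x) = x^3 + 9x^2 + 27x + 27 = (x + 3)^3.

χ_A(x) = (x + 3)^3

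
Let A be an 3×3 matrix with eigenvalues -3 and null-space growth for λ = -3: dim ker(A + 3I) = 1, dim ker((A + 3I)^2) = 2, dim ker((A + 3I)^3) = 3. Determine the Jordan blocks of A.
Jordan blocks: (-3, 3)

λ = -3: successive nullity increments [1, 1, 1] count blocks of size ≥ k; block sizes are [3].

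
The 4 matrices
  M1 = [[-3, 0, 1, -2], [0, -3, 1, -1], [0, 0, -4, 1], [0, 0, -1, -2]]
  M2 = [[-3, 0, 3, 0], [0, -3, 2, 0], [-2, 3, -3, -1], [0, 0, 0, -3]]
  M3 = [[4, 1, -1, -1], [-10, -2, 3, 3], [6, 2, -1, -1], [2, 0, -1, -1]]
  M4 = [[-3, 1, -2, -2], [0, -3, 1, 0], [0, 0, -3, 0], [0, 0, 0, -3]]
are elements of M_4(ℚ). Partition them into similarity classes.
Characteristic polynomials: χ_{M1} = (x + 3)^4, χ_{M2} = (x + 3)^4, χ_{M3} = x^4, χ_{M4} = (x + 3)^4.

{M1, M2, M4}: invariant factors x + 3, (x + 3)^3.

{M3}: invariant factors x, x^3.

Matrices are similar if and only if their invariant-factor lists agree; the partition into similarity classes is {M1, M2, M4}, {M3}.

2 classes: {M1, M2, M4}, {M3}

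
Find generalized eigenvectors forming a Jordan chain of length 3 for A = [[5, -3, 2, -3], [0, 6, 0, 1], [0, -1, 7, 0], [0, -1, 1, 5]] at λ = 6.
We seek v_1 ∈ ker((A - 6I)^3) \ ker((A - 6I)^2), then set v_{i+1} = (A - 6I) v_i.

One such chain is v_1 = [[2, 0, 1, 0]]^T, v_2 = [[0, 0, 1, 1]]^T, v_3 = [[-1, 1, 1, 0]]^T. Check: (A - 6I) v_3 = [[0, 0, 0, 0]]^T = 0.

v_1 = [[2, 0, 1, 0]]^T, v_2 = [[0, 0, 1, 1]]^T, v_3 = [[-1, 1, 1, 0]]^T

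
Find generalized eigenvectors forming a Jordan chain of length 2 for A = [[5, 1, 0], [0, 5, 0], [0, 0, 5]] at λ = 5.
We seek v_1 ∈ ker((A - 5I)^2) \ ker(A - 5I), then set v_{i+1} = (A - 5I) v_i.

One such chain is v_1 = [[0, 1, 0]]^T, v_2 = [[1, 0, 0]]^T. Check: (A - 5I) v_2 = [[0, 0, 0]]^T = 0.

v_1 = [[0, 1, 0]]^T, v_2 = [[1, 0, 0]]^T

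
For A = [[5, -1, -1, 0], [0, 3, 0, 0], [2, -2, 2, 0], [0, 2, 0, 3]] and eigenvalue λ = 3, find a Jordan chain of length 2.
v_1 = [[0, 1, 0, -5]]^T, v_2 = [[-1, 0, -2, 2]]^T

We seek v_1 ∈ ker((A - 3I)^2) \ ker(A - 3I), then set v_{i+1} = (A - 3I) v_i.

One such chain is v_1 = [[0, 1, 0, -5]]^T, v_2 = [[-1, 0, -2, 2]]^T. Check: (A - 3I) v_2 = [[0, 0, 0, 0]]^T = 0.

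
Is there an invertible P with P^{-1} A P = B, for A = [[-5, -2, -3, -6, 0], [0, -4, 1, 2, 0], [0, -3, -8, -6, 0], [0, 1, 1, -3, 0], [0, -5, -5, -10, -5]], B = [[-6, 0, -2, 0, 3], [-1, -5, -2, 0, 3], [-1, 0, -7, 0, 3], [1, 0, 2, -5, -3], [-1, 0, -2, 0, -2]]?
Both have characteristic polynomial (x + 5)^5, but the minimal polynomial of A is (x + 5)^3 while the minimal polynomial of B is (x + 5)^2. The minimal polynomial is a similarity invariant, so A and B are not similar.

No.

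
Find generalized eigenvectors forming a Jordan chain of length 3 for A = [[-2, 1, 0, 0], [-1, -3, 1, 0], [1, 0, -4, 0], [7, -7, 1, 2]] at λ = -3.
v_1 = [[0, 0, 1, 0]]^T, v_2 = [[0, 1, -1, 1]]^T, v_3 = [[1, -1, 1, -3]]^T

We seek v_1 ∈ ker((A + 3I)^3) \ ker((A + 3I)^2), then set v_{i+1} = (A + 3I) v_i.

One such chain is v_1 = [[0, 0, 1, 0]]^T, v_2 = [[0, 1, -1, 1]]^T, v_3 = [[1, -1, 1, -3]]^T. Check: (A + 3I) v_3 = [[0, 0, 0, 0]]^T = 0.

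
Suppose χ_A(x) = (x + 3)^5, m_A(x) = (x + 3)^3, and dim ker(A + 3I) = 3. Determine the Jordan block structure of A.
Jordan blocks: (-3, 3), (-3, 1), (-3, 1)

λ = -3: algebraic multiplicity 5 (exponent in χ_A), largest block size 3 (exponent in m_A), 3 blocks (geometric multiplicity). These force block sizes [3, 1, 1].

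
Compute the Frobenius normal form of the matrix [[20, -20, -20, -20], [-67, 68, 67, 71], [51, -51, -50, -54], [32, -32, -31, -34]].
The invariant factors of A (the non-unit diagonal entries of the Smith normal form of xI - A over ℚ[x]) are (x - 4)(x^3 + 3x - 5), each dividing the next. The characteristic polynomial is their product, (x - 4)(x^3 + 3x - 5).

The rational canonical form is the block-diagonal matrix of companion matrices C(f_i):
R = [[0, 0, 0, -20], [1, 0, 0, 17], [0, 1, 0, -3], [0, 0, 1, 4]].

Note the characteristic polynomial does not split into linear factors over ℚ, so A has no Jordan form over ℚ; the rational canonical form exists over any field.

R = [[0, 0, 0, -20], [1, 0, 0, 17], [0, 1, 0, -3], [0, 0, 1, 4]]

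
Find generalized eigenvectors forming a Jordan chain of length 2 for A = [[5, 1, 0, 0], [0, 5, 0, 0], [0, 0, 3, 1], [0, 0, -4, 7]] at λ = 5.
We seek v_1 ∈ ker((A - 5I)^2) \ ker(A - 5I), then set v_{i+1} = (A - 5I) v_i.

One such chain is v_1 = [[1, 1, 1, 2]]^T, v_2 = [[1, 0, 0, 0]]^T. Check: (A - 5I) v_2 = [[0, 0, 0, 0]]^T = 0.

v_1 = [[1, 1, 1, 2]]^T, v_2 = [[1, 0, 0, 0]]^T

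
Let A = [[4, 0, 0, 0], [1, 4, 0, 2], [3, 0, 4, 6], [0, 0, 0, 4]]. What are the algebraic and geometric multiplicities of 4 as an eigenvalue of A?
The characteristic polynomial is (x - 4)^4, so the factor x - 4 appears with exponent 4: the algebraic multiplicity is 4.

rank(A - 4I) = 1, so the eigenspace has dimension 4 - 1 = 3: the geometric multiplicity is 3.

Since 3 < 4, A is not diagonalizable.

algebraic multiplicity 4, geometric multiplicity 3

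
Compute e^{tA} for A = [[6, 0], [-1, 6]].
A has Jordan form J = [[6, 1], [0, 6]] with A = PJP^{-1}, so e^{tA} = P e^{tJ} P^{-1}.

For a Jordan block J_k(λ), e^{tJ_k(λ)} = e^{λt} · (I + tN + t^2 N^2/2! + ... + t^{k-1} N^{k-1}/(k-1)!) where N is the nilpotent superdiagonal part.

Assembling the blocks and conjugating back gives the entries of e^{tA} as shown above.

e^{tA} = [[e^{6*t}, 0], [-t*e^{6*t}, e^{6*t}]]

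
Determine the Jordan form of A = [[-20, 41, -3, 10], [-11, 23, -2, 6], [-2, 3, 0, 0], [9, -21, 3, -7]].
The characteristic polynomial is det(xI - A) = (x + 1)^4, so the eigenvalues are -1 (algebraic multiplicity 4).

For λ = -1: rank(A + I) = 2, rank((A + I)^2) = 1, rank((A + I)^3) = 0. The eigenspace has dimension 4 - 2 = 2, so there are 2 Jordan blocks; the rank sequence gives block sizes [3, 1].

Assembling the blocks gives the Jordan form J above.

J = [[-1, 1, 0, 0], [0, -1, 1, 0], [0, 0, -1, 0], [0, 0, 0, -1]]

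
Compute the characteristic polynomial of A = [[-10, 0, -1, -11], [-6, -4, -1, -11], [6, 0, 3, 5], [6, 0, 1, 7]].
χ_A(x) = (x - 2)^2(x + 4)^2

xI - A = [[x + 10, 0, 1, 11], [6, x + 4, 1, 11], [-6, 0, x - 3, -5], [-6, 0, -1, x - 7]].

Expanding det(xI - A) along the first row:
det(xI - A) = + (x + 10)·det([[x + 4, 1, 11], [0, x - 3, -5], [0, -1, x - 7]]) - (0)·det([[6, 1, 11], [-6, x - 3, -5], [-6, -1, x - 7]]) + (1)·det([[6, x + 4, 11], [-6, 0, -5], [-6, 0, x - 7]]) - (11)·det([[6, x + 4, 1], [-6, 0, x - 3], [-6, 0, -1]]).

Evaluating gives χ_A(x) = x^4 + 4x^3 - 12x^2 - 32x + 64 = (x - 2)^2(x + 4)^2.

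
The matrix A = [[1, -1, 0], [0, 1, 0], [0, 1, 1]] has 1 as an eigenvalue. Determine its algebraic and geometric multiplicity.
The characteristic polynomial is (x - 1)^3, so the factor x - 1 appears with exponent 3: the algebraic multiplicity is 3.

rank(A - I) = 1, so the eigenspace has dimension 3 - 1 = 2: the geometric multiplicity is 2.

Since 2 < 3, A is not diagonalizable.

algebraic multiplicity 3, geometric multiplicity 2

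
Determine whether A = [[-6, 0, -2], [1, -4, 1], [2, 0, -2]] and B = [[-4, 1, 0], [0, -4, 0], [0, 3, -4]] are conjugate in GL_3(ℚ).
Yes.

Two matrices over a field are similar if and only if they have the same invariant factors.

Both A and B have characteristic polynomial (x + 4)^3 and minimal polynomial (x + 4)^2. Computing further, both have invariant factors x + 4, (x + 4)^2. Hence A and B are similar.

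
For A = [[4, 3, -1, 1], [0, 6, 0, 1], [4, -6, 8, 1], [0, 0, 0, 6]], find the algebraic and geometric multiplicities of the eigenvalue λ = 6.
The characteristic polynomial is (x - 6)^4, so the factor x - 6 appears with exponent 4: the algebraic multiplicity is 4.

rank(A - 6I) = 2, so the eigenspace has dimension 4 - 2 = 2: the geometric multiplicity is 2.

Since 2 < 4, A is not diagonalizable.

algebraic multiplicity 4, geometric multiplicity 2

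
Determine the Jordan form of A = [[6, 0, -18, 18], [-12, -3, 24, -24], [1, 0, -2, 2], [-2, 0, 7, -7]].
J = [[-3, 0, 0, 0], [0, -3, 0, 0], [0, 0, 0, 1], [0, 0, 0, 0]]

The characteristic polynomial is det(xI - A) = x^2(x + 3)^2, so the eigenvalues are -3 (algebraic multiplicity 2), 0 (algebraic multiplicity 2).

For λ = -3: rank(A + 3I) = 2. The eigenspace has dimension 4 - 2 = 2, so there are 2 Jordan blocks; the rank sequence gives block sizes [1, 1].

For λ = 0: rank(A) = 3, rank(A^2) = 2. The eigenspace has dimension 4 - 3 = 1, so there is 1 Jordan block; the rank sequence gives block sizes [2].

Assembling the blocks gives the Jordan form J above.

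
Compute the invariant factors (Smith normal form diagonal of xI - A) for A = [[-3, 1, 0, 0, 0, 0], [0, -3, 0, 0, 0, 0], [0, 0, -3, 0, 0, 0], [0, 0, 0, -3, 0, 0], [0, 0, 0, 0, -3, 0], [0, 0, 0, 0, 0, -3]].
x + 3, x + 3, x + 3, x + 3, (x + 3)^2

The Jordan structure of A has elementary divisors (x + 3)^2, (x + 3), (x + 3), (x + 3), (x + 3). Arranging the block sizes at each eigenvalue in decreasing order and taking row products gives the invariant factors.

Invariant factors (smallest first, each dividing the next): x + 3, x + 3, x + 3, x + 3, (x + 3)^2.

Check: the last factor (x + 3)^2 is the minimal polynomial, and the product (x + 3)^6 is the characteristic polynomial.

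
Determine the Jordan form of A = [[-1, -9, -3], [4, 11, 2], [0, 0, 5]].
J = [[5, 1, 0], [0, 5, 0], [0, 0, 5]]

The characteristic polynomial is det(xI - A) = (x - 5)^3, so the eigenvalues are 5 (algebraic multiplicity 3).

For λ = 5: rank(A - 5I) = 1, rank((A - 5I)^2) = 0. The eigenspace has dimension 3 - 1 = 2, so there are 2 Jordan blocks; the rank sequence gives block sizes [2, 1].

Assembling the blocks gives the Jordan form J above.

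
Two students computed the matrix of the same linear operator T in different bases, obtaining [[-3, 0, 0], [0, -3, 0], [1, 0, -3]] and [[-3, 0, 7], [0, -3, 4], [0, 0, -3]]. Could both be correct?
Two matrices over a field are similar if and only if they have the same invariant factors.

Both A and B have characteristic polynomial (x + 3)^3 and minimal polynomial (x + 3)^2. Computing further, both have invariant factors x + 3, (x + 3)^2. Hence A and B are similar.

Yes.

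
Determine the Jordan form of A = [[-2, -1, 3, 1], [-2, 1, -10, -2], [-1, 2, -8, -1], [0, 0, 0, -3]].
J = [[-3, 1, 0, 0], [0, -3, 1, 0], [0, 0, -3, 0], [0, 0, 0, -3]]

The characteristic polynomial is det(xI - A) = (x + 3)^4, so the eigenvalues are -3 (algebraic multiplicity 4).

For λ = -3: rank(A + 3I) = 2, rank((A + 3I)^2) = 1, rank((A + 3I)^3) = 0. The eigenspace has dimension 4 - 2 = 2, so there are 2 Jordan blocks; the rank sequence gives block sizes [3, 1].

Assembling the blocks gives the Jordan form J above.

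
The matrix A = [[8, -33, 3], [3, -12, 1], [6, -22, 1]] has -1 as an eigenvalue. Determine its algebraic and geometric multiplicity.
algebraic multiplicity 3, geometric multiplicity 2

The characteristic polynomial is (x + 1)^3, so the factor x + 1 appears with exponent 3: the algebraic multiplicity is 3.

rank(A + I) = 1, so the eigenspace has dimension 3 - 1 = 2: the geometric multiplicity is 2.

Since 2 < 3, A is not diagonalizable.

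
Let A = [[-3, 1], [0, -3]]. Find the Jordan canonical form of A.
J = [[-3, 1], [0, -3]]

The characteristic polynomial is det(xI - A) = (x + 3)^2, so the eigenvalues are -3 (algebraic multiplicity 2).

For λ = -3: rank(A + 3I) = 1, rank((A + 3I)^2) = 0. The eigenspace has dimension 2 - 1 = 1, so there is 1 Jordan block; the rank sequence gives block sizes [2].

Assembling the blocks gives the Jordan form J above.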